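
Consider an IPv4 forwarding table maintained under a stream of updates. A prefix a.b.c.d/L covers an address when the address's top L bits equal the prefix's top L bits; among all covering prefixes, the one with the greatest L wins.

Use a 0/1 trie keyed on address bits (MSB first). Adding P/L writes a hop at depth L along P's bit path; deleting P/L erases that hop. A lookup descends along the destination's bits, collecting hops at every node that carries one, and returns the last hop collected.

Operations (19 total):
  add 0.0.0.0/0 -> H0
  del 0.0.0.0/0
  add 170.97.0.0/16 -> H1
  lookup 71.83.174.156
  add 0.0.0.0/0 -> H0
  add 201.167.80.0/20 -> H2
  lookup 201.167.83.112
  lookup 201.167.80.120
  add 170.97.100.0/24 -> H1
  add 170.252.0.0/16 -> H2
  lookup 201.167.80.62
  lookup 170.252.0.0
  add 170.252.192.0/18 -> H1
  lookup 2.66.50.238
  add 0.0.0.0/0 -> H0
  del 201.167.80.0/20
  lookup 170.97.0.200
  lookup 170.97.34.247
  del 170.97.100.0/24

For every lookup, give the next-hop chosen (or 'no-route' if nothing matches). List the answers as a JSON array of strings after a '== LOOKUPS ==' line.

Process each operation:
  + 0.0.0.0/0 (H0) depth=0
  del 0.0.0.0/0 (clear depth 0)
  + 170.97.0.0/16 (H1) depth=16
  lookup 71.83.174.156: bits ε walk d0:- -> no-route
  + 0.0.0.0/0 (H0) depth=0
  + 201.167.80.0/20 (H2) depth=20
  lookup 201.167.83.112: bits 11001001101001110101 walk d0:H0→d1:-→d2:-→d3:-→d4:-→d5:-→d6:-→d7:-→d8:-→d9:-→d10:-→d11:-→d12:-→d13:-→d14:-→d15:-→d16:-→d17:-→d18:-→d19:-→d20:H2 -> H2
  lookup 201.167.80.120: bits 11001001101001110101 walk d0:H0→d1:-→d2:-→d3:-→d4:-→d5:-→d6:-→d7:-→d8:-→d9:-→d10:-→d11:-→d12:-→d13:-→d14:-→d15:-→d16:-→d17:-→d18:-→d19:-→d20:H2 -> H2
  + 170.97.100.0/24 (H1) depth=24
  + 170.252.0.0/16 (H2) depth=16
  lookup 201.167.80.62: bits 11001001101001110101 walk d0:H0→d1:-→d2:-→d3:-→d4:-→d5:-→d6:-→d7:-→d8:-→d9:-→d10:-→d11:-→d12:-→d13:-→d14:-→d15:-→d16:-→d17:-→d18:-→d19:-→d20:H2 -> H2
  lookup 170.252.0.0: bits 1010101011111100 walk d0:H0→d1:-→d2:-→d3:-→d4:-→d5:-→d6:-→d7:-→d8:-→d9:-→d10:-→d11:-→d12:-→d13:-→d14:-→d15:-→d16:H2 -> H2
  + 170.252.192.0/18 (H1) depth=18
  lookup 2.66.50.238: bits ε walk d0:H0 -> H0
  + 0.0.0.0/0 (H0) depth=0
  del 201.167.80.0/20 (clear depth 20)
  lookup 170.97.0.200: bits 10101010011000010 walk d0:H0→d1:-→d2:-→d3:-→d4:-→d5:-→d6:-→d7:-→d8:-→d9:-→d10:-→d11:-→d12:-→d13:-→d14:-→d15:-→d16:H1→d17:- -> H1
  lookup 170.97.34.247: bits 10101010011000010 walk d0:H0→d1:-→d2:-→d3:-→d4:-→d5:-→d6:-→d7:-→d8:-→d9:-→d10:-→d11:-→d12:-→d13:-→d14:-→d15:-→d16:H1→d17:- -> H1
  del 170.97.100.0/24 (clear depth 24)

== LOOKUPS ==
["no-route","H2","H2","H2","H2","H0","H1","H1"]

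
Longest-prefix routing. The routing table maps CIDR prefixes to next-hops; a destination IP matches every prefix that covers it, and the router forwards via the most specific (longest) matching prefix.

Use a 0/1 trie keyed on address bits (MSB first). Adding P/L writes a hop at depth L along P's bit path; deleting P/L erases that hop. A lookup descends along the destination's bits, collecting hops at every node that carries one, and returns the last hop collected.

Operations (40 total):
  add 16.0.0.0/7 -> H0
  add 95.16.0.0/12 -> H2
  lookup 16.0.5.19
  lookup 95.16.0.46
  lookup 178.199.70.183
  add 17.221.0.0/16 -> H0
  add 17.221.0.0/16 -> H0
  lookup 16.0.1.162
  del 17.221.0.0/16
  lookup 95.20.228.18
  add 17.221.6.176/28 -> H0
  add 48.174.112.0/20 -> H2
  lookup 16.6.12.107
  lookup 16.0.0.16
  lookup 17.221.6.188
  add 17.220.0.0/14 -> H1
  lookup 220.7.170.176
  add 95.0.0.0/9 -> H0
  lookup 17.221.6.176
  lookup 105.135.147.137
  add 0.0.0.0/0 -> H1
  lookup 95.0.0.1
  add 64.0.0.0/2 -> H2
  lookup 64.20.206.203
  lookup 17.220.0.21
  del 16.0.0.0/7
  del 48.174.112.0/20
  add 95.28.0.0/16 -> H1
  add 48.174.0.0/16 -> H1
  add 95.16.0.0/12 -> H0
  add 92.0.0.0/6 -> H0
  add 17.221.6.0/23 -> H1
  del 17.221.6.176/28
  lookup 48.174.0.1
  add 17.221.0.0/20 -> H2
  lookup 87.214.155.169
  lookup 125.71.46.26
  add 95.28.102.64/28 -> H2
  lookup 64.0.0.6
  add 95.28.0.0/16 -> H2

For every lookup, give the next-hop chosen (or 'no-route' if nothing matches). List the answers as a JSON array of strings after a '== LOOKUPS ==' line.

Apply in order:
  + 16.0.0.0/7 (H0) depth=7
  + 95.16.0.0/12 (H2) depth=12
  ? 16.0.5.19  path d0:-→d1:-→d2:-→d3:-→d4:-→d5:-→d6:-→d7:H0  best=H0
  ? 95.16.0.46  path d0:-→d1:-→d2:-→d3:-→d4:-→d5:-→d6:-→d7:-→d8:-→d9:-→d10:-→d11:-→d12:H2  best=H2
  ? 178.199.70.183  path d0:-  best=no-route
  + 17.221.0.0/16 (H0) depth=16
  + 17.221.0.0/16 (H0) depth=16
  ? 16.0.1.162  path d0:-→d1:-→d2:-→d3:-→d4:-→d5:-→d6:-→d7:H0  best=H0
  del 17.221.0.0/16 (clear depth 16)
  ? 95.20.228.18  path d0:-→d1:-→d2:-→d3:-→d4:-→d5:-→d6:-→d7:-→d8:-→d9:-→d10:-→d11:-→d12:H2  best=H2
  + 17.221.6.176/28 (H0) depth=28
  + 48.174.112.0/20 (H2) depth=20
  ? 16.6.12.107  path d0:-→d1:-→d2:-→d3:-→d4:-→d5:-→d6:-→d7:H0  best=H0
  ? 16.0.0.16  path d0:-→d1:-→d2:-→d3:-→d4:-→d5:-→d6:-→d7:H0  best=H0
  ? 17.221.6.188  path d0:-→d1:-→d2:-→d3:-→d4:-→d5:-→d6:-→d7:H0→d8:-→d9:-→d10:-→d11:-→d12:-→d13:-→d14:-→d15:-→d16:-→d17:-→d18:-→d19:-→d20:-→d21:-→d22:-→d23:-→d24:-→d25:-→d26:-→d27:-→d28:H0  best=H0
  + 17.220.0.0/14 (H1) depth=14
  ? 220.7.170.176  path d0:-  best=no-route
  + 95.0.0.0/9 (H0) depth=9
  ? 17.221.6.176  path d0:-→d1:-→d2:-→d3:-→d4:-→d5:-→d6:-→d7:H0→d8:-→d9:-→d10:-→d11:-→d12:-→d13:-→d14:H1→d15:-→d16:-→d17:-→d18:-→d19:-→d20:-→d21:-→d22:-→d23:-→d24:-→d25:-→d26:-→d27:-→d28:H0  best=H0
  ? 105.135.147.137  path d0:-→d1:-→d2:-  best=no-route
  + 0.0.0.0/0 (H1) depth=0
  ? 95.0.0.1  path d0:H1→d1:-→d2:-→d3:-→d4:-→d5:-→d6:-→d7:-→d8:-→d9:H0→d10:-→d11:-  best=H0
  + 64.0.0.0/2 (H2) depth=2
  ? 64.20.206.203  path d0:H1→d1:-→d2:H2→d3:-  best=H2
  ? 17.220.0.21  path d0:H1→d1:-→d2:-→d3:-→d4:-→d5:-→d6:-→d7:H0→d8:-→d9:-→d10:-→d11:-→d12:-→d13:-→d14:H1→d15:-  best=H1
  del 16.0.0.0/7 (clear depth 7)
  del 48.174.112.0/20 (clear depth 20)
  + 95.28.0.0/16 (H1) depth=16
  + 48.174.0.0/16 (H1) depth=16
  + 95.16.0.0/12 (H0) depth=12
  + 92.0.0.0/6 (H0) depth=6
  + 17.221.6.0/23 (H1) depth=23
  del 17.221.6.176/28 (clear depth 28)
  ? 48.174.0.1  path d0:H1→d1:-→d2:-→d3:-→d4:-→d5:-→d6:-→d7:-→d8:-→d9:-→d10:-→d11:-→d12:-→d13:-→d14:-→d15:-→d16:H1→d17:-  best=H1
  + 17.221.0.0/20 (H2) depth=20
  ? 87.214.155.169  path d0:H1→d1:-→d2:H2→d3:-→d4:-  best=H2
  ? 125.71.46.26  path d0:H1→d1:-→d2:H2  best=H2
  + 95.28.102.64/28 (H2) depth=28
  ? 64.0.0.6  path d0:H1→d1:-→d2:H2→d3:-  best=H2
  + 95.28.0.0/16 (H2) depth=16

== LOOKUPS ==
["H0","H2","no-route","H0","H2","H0","H0","H0","no-route","H0","no-route","H0","H2","H1","H1","H2","H2","H2"]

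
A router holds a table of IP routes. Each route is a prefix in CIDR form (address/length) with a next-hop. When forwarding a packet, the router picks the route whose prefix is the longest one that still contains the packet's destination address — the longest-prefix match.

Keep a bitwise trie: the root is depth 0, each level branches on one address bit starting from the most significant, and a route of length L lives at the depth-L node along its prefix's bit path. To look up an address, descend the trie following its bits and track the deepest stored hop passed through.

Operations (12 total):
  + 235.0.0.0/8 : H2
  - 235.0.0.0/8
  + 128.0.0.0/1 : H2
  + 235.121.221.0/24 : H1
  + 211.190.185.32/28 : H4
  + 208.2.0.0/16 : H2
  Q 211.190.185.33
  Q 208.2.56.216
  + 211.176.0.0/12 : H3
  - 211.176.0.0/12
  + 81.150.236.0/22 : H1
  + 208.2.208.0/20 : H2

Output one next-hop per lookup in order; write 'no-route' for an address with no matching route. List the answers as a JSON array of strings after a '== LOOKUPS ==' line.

Apply in order:
  add 235.0.0.0/8 -> H2 at depth 8
  del 235.0.0.0/8 (clear depth 8)
  add 128.0.0.0/1 -> H2 at depth 1
  add 235.121.221.0/24 -> H1 at depth 24
  add 211.190.185.32/28 -> H4 at depth 28
  add 208.2.0.0/16 -> H2 at depth 16
  ? 211.190.185.33  path d0:-→d1:H2→d2:-→d3:-→d4:-→d5:-→d6:-→d7:-→d8:-→d9:-→d10:-→d11:-→d12:-→d13:-→d14:-→d15:-→d16:-→d17:-→d18:-→d19:-→d20:-→d21:-→d22:-→d23:-→d24:-→d25:-→d26:-→d27:-→d28:H4  best=H4
  ? 208.2.56.216  path d0:-→d1:H2→d2:-→d3:-→d4:-→d5:-→d6:-→d7:-→d8:-→d9:-→d10:-→d11:-→d12:-→d13:-→d14:-→d15:-→d16:H2  best=H2
  add 211.176.0.0/12 -> H3 at depth 12
  del 211.176.0.0/12 (clear depth 12)
  add 81.150.236.0/22 -> H1 at depth 22
  add 208.2.208.0/20 -> H2 at depth 20

== LOOKUPS ==
["H4","H2"]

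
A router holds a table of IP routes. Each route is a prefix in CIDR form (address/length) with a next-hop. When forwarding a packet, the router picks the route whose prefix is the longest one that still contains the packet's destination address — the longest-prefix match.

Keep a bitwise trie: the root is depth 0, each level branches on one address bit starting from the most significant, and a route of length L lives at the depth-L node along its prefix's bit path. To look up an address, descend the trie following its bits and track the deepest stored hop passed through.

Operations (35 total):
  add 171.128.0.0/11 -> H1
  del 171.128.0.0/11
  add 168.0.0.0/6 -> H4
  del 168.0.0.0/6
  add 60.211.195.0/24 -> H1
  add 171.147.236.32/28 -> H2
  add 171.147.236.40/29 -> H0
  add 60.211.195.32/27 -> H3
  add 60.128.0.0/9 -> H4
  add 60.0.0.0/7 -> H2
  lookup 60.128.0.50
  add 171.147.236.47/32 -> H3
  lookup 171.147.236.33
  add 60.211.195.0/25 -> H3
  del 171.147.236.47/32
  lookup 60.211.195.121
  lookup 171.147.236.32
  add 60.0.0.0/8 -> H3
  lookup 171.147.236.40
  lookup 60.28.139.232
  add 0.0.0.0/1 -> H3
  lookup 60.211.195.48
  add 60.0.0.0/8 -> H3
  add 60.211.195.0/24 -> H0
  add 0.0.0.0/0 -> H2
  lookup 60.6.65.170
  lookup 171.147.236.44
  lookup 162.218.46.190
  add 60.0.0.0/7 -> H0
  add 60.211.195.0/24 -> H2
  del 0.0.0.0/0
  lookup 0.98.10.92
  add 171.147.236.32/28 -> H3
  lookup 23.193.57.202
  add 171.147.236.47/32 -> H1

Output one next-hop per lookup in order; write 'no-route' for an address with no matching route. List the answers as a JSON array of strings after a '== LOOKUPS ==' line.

Process each operation:
  + 171.128.0.0/11 (H1) depth=11
  - 171.128.0.0/11 clear@11
  + 168.0.0.0/6 (H4) depth=6
  - 168.0.0.0/6 clear@6
  + 60.211.195.0/24 (H1) depth=24
  + 171.147.236.32/28 (H2) depth=28
  + 171.147.236.40/29 (H0) depth=29
  + 60.211.195.32/27 (H3) depth=27
  + 60.128.0.0/9 (H4) depth=9
  + 60.0.0.0/7 (H2) depth=7
  ? 60.128.0.50  path d0:-→d1:-→d2:-→d3:-→d4:-→d5:-→d6:-→d7:H2→d8:-→d9:H4  best=H4
  + 171.147.236.47/32 (H3) depth=32
  ? 171.147.236.33  path d0:-→d1:-→d2:-→d3:-→d4:-→d5:-→d6:-→d7:-→d8:-→d9:-→d10:-→d11:-→d12:-→d13:-→d14:-→d15:-→d16:-→d17:-→d18:-→d19:-→d20:-→d21:-→d22:-→d23:-→d24:-→d25:-→d26:-→d27:-→d28:H2  best=H2
  + 60.211.195.0/25 (H3) depth=25
  - 171.147.236.47/32 clear@32
  ? 60.211.195.121  path d0:-→d1:-→d2:-→d3:-→d4:-→d5:-→d6:-→d7:H2→d8:-→d9:H4→d10:-→d11:-→d12:-→d13:-→d14:-→d15:-→d16:-→d17:-→d18:-→d19:-→d20:-→d21:-→d22:-→d23:-→d24:H1→d25:H3  best=H3
  ? 171.147.236.32  path d0:-→d1:-→d2:-→d3:-→d4:-→d5:-→d6:-→d7:-→d8:-→d9:-→d10:-→d11:-→d12:-→d13:-→d14:-→d15:-→d16:-→d17:-→d18:-→d19:-→d20:-→d21:-→d22:-→d23:-→d24:-→d25:-→d26:-→d27:-→d28:H2  best=H2
  + 60.0.0.0/8 (H3) depth=8
  ? 171.147.236.40  path d0:-→d1:-→d2:-→d3:-→d4:-→d5:-→d6:-→d7:-→d8:-→d9:-→d10:-→d11:-→d12:-→d13:-→d14:-→d15:-→d16:-→d17:-→d18:-→d19:-→d20:-→d21:-→d22:-→d23:-→d24:-→d25:-→d26:-→d27:-→d28:H2→d29:H0  best=H0
  ? 60.28.139.232  path d0:-→d1:-→d2:-→d3:-→d4:-→d5:-→d6:-→d7:H2→d8:H3  best=H3
  + 0.0.0.0/1 (H3) depth=1
  ? 60.211.195.48  path d0:-→d1:H3→d2:-→d3:-→d4:-→d5:-→d6:-→d7:H2→d8:H3→d9:H4→d10:-→d11:-→d12:-→d13:-→d14:-→d15:-→d16:-→d17:-→d18:-→d19:-→d20:-→d21:-→d22:-→d23:-→d24:H1→d25:H3→d26:-→d27:H3  best=H3
  + 60.0.0.0/8 (H3) depth=8
  + 60.211.195.0/24 (H0) depth=24
  + 0.0.0.0/0 (H2) depth=0
  ? 60.6.65.170  path d0:H2→d1:H3→d2:-→d3:-→d4:-→d5:-→d6:-→d7:H2→d8:H3  best=H3
  ? 171.147.236.44  path d0:H2→d1:-→d2:-→d3:-→d4:-→d5:-→d6:-→d7:-→d8:-→d9:-→d10:-→d11:-→d12:-→d13:-→d14:-→d15:-→d16:-→d17:-→d18:-→d19:-→d20:-→d21:-→d22:-→d23:-→d24:-→d25:-→d26:-→d27:-→d28:H2→d29:H0→d30:-  best=H0
  ? 162.218.46.190  path d0:H2→d1:-→d2:-→d3:-→d4:-  best=H2
  + 60.0.0.0/7 (H0) depth=7
  + 60.211.195.0/24 (H2) depth=24
  - 0.0.0.0/0 clear@0
  ? 0.98.10.92  path d0:-→d1:H3→d2:-  best=H3
  + 171.147.236.32/28 (H3) depth=28
  ? 23.193.57.202  path d0:-→d1:H3→d2:-  best=H3
  + 171.147.236.47/32 (H1) depth=32

== LOOKUPS ==
["H4","H2","H3","H2","H0","H3","H3","H3","H0","H2","H3","H3"]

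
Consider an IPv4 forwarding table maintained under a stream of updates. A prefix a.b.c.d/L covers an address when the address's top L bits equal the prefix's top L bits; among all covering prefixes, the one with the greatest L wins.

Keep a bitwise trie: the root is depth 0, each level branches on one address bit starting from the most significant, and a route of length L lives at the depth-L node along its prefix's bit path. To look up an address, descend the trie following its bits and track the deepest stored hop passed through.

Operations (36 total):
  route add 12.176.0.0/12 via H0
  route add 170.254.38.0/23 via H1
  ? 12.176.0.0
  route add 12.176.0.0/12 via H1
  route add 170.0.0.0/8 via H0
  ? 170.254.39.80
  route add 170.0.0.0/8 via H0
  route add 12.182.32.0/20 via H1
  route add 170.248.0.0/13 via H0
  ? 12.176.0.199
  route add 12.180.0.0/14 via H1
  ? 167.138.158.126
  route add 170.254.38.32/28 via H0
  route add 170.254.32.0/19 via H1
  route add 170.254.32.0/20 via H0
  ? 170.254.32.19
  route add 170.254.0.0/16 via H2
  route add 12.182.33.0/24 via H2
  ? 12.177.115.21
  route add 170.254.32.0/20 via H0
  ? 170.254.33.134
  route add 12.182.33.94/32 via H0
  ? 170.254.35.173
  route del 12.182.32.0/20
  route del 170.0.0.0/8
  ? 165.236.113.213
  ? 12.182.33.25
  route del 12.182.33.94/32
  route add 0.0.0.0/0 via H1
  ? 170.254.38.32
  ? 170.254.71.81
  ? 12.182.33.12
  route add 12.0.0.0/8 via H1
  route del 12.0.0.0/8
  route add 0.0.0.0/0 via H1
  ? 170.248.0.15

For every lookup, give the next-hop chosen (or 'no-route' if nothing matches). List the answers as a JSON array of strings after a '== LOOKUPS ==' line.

Trace:
  add 12.176.0.0/12 -> H0 at depth 12
  add 170.254.38.0/23 -> H1 at depth 23
  lookup 12.176.0.0: bits 000011001011 walk d0:-→d1:-→d2:-→d3:-→d4:-→d5:-→d6:-→d7:-→d8:-→d9:-→d10:-→d11:-→d12:H0 -> H0
  add 12.176.0.0/12 -> H1 at depth 12
  add 170.0.0.0/8 -> H0 at depth 8
  lookup 170.254.39.80: bits 10101010111111100010011 walk d0:-→d1:-→d2:-→d3:-→d4:-→d5:-→d6:-→d7:-→d8:H0→d9:-→d10:-→d11:-→d12:-→d13:-→d14:-→d15:-→d16:-→d17:-→d18:-→d19:-→d20:-→d21:-→d22:-→d23:H1 -> H1
  add 170.0.0.0/8 -> H0 at depth 8
  add 12.182.32.0/20 -> H1 at depth 20
  add 170.248.0.0/13 -> H0 at depth 13
  lookup 12.176.0.199: bits 0000110010110 walk d0:-→d1:-→d2:-→d3:-→d4:-→d5:-→d6:-→d7:-→d8:-→d9:-→d10:-→d11:-→d12:H1→d13:- -> H1
  add 12.180.0.0/14 -> H1 at depth 14
  lookup 167.138.158.126: bits 1010 walk d0:-→d1:-→d2:-→d3:-→d4:- -> no-route
  add 170.254.38.32/28 -> H0 at depth 28
  add 170.254.32.0/19 -> H1 at depth 19
  add 170.254.32.0/20 -> H0 at depth 20
  lookup 170.254.32.19: bits 101010101111111000100 walk d0:-→d1:-→d2:-→d3:-→d4:-→d5:-→d6:-→d7:-→d8:H0→d9:-→d10:-→d11:-→d12:-→d13:H0→d14:-→d15:-→d16:-→d17:-→d18:-→d19:H1→d20:H0→d21:- -> H0
  add 170.254.0.0/16 -> H2 at depth 16
  add 12.182.33.0/24 -> H2 at depth 24
  lookup 12.177.115.21: bits 0000110010110 walk d0:-→d1:-→d2:-→d3:-→d4:-→d5:-→d6:-→d7:-→d8:-→d9:-→d10:-→d11:-→d12:H1→d13:- -> H1
  add 170.254.32.0/20 -> H0 at depth 20
  lookup 170.254.33.134: bits 101010101111111000100 walk d0:-→d1:-→d2:-→d3:-→d4:-→d5:-→d6:-→d7:-→d8:H0→d9:-→d10:-→d11:-→d12:-→d13:H0→d14:-→d15:-→d16:H2→d17:-→d18:-→d19:H1→d20:H0→d21:- -> H0
  add 12.182.33.94/32 -> H0 at depth 32
  lookup 170.254.35.173: bits 101010101111111000100 walk d0:-→d1:-→d2:-→d3:-→d4:-→d5:-→d6:-→d7:-→d8:H0→d9:-→d10:-→d11:-→d12:-→d13:H0→d14:-→d15:-→d16:H2→d17:-→d18:-→d19:H1→d20:H0→d21:- -> H0
  del 12.182.32.0/20 (clear depth 20)
  del 170.0.0.0/8 (clear depth 8)
  lookup 165.236.113.213: bits 1010 walk d0:-→d1:-→d2:-→d3:-→d4:- -> no-route
  lookup 12.182.33.25: bits 0000110010110110001000010 walk d0:-→d1:-→d2:-→d3:-→d4:-→d5:-→d6:-→d7:-→d8:-→d9:-→d10:-→d11:-→d12:H1→d13:-→d14:H1→d15:-→d16:-→d17:-→d18:-→d19:-→d20:-→d21:-→d22:-→d23:-→d24:H2→d25:- -> H2
  del 12.182.33.94/32 (clear depth 32)
  add 0.0.0.0/0 -> H1 at depth 0
  lookup 170.254.38.32: bits 1010101011111110001001100010 walk d0:H1→d1:-→d2:-→d3:-→d4:-→d5:-→d6:-→d7:-→d8:-→d9:-→d10:-→d11:-→d12:-→d13:H0→d14:-→d15:-→d16:H2→d17:-→d18:-→d19:H1→d20:H0→d21:-→d22:-→d23:H1→d24:-→d25:-→d26:-→d27:-→d28:H0 -> H0
  lookup 170.254.71.81: bits 10101010111111100 walk d0:H1→d1:-→d2:-→d3:-→d4:-→d5:-→d6:-→d7:-→d8:-→d9:-→d10:-→d11:-→d12:-→d13:H0→d14:-→d15:-→d16:H2→d17:- -> H2
  lookup 12.182.33.12: bits 0000110010110110001000010 walk d0:H1→d1:-→d2:-→d3:-→d4:-→d5:-→d6:-→d7:-→d8:-→d9:-→d10:-→d11:-→d12:H1→d13:-→d14:H1→d15:-→d16:-→d17:-→d18:-→d19:-→d20:-→d21:-→d22:-→d23:-→d24:H2→d25:- -> H2
  add 12.0.0.0/8 -> H1 at depth 8
  del 12.0.0.0/8 (clear depth 8)
  add 0.0.0.0/0 -> H1 at depth 0
  lookup 170.248.0.15: bits 1010101011111 walk d0:H1→d1:-→d2:-→d3:-→d4:-→d5:-→d6:-→d7:-→d8:-→d9:-→d10:-→d11:-→d12:-→d13:H0 -> H0

== LOOKUPS ==
["H0","H1","H1","no-route","H0","H1","H0","H0","no-route","H2","H0","H2","H2","H0"]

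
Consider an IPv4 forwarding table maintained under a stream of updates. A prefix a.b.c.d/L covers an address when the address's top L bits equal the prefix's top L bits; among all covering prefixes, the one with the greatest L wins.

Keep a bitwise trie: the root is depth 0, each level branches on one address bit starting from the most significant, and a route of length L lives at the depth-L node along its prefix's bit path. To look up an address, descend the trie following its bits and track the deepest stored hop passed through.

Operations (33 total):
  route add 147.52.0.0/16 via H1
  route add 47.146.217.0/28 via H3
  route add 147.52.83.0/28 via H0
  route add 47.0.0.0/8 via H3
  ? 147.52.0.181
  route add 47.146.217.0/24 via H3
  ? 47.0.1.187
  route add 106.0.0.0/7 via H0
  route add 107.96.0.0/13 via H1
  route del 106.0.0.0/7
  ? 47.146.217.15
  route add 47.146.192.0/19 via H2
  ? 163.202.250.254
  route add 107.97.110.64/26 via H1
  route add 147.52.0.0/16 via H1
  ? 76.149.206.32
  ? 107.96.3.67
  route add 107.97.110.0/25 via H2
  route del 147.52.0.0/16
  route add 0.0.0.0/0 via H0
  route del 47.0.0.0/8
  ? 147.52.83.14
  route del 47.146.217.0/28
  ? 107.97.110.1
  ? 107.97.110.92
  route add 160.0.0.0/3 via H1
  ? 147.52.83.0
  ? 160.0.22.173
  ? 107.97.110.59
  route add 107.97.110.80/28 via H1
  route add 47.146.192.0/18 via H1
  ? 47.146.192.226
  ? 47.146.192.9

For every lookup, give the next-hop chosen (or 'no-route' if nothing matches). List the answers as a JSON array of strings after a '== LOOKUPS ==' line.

Apply in order:
  + 147.52.0.0/16 (H1) depth=16
  + 47.146.217.0/28 (H3) depth=28
  + 147.52.83.0/28 (H0) depth=28
  + 47.0.0.0/8 (H3) depth=8
  lookup 147.52.0.181: bits 10010011001101000 walk d0:-→d1:-→d2:-→d3:-→d4:-→d5:-→d6:-→d7:-→d8:-→d9:-→d10:-→d11:-→d12:-→d13:-→d14:-→d15:-→d16:H1→d17:- -> H1
  + 47.146.217.0/24 (H3) depth=24
  lookup 47.0.1.187: bits 00101111 walk d0:-→d1:-→d2:-→d3:-→d4:-→d5:-→d6:-→d7:-→d8:H3 -> H3
  + 106.0.0.0/7 (H0) depth=7
  + 107.96.0.0/13 (H1) depth=13
  - 106.0.0.0/7 clear@7
  lookup 47.146.217.15: bits 0010111110010010110110010000 walk d0:-→d1:-→d2:-→d3:-→d4:-→d5:-→d6:-→d7:-→d8:H3→d9:-→d10:-→d11:-→d12:-→d13:-→d14:-→d15:-→d16:-→d17:-→d18:-→d19:-→d20:-→d21:-→d22:-→d23:-→d24:H3→d25:-→d26:-→d27:-→d28:H3 -> H3
  + 47.146.192.0/19 (H2) depth=19
  lookup 163.202.250.254: bits 10 walk d0:-→d1:-→d2:- -> no-route
  + 107.97.110.64/26 (H1) depth=26
  + 147.52.0.0/16 (H1) depth=16
  lookup 76.149.206.32: bits 01 walk d0:-→d1:-→d2:- -> no-route
  lookup 107.96.3.67: bits 011010110110000 walk d0:-→d1:-→d2:-→d3:-→d4:-→d5:-→d6:-→d7:-→d8:-→d9:-→d10:-→d11:-→d12:-→d13:H1→d14:-→d15:- -> H1
  + 107.97.110.0/25 (H2) depth=25
  - 147.52.0.0/16 clear@16
  + 0.0.0.0/0 (H0) depth=0
  - 47.0.0.0/8 clear@8
  lookup 147.52.83.14: bits 1001001100110100010100110000 walk d0:H0→d1:-→d2:-→d3:-→d4:-→d5:-→d6:-→d7:-→d8:-→d9:-→d10:-→d11:-→d12:-→d13:-→d14:-→d15:-→d16:-→d17:-→d18:-→d19:-→d20:-→d21:-→d22:-→d23:-→d24:-→d25:-→d26:-→d27:-→d28:H0 -> H0
  - 47.146.217.0/28 clear@28
  lookup 107.97.110.1: bits 0110101101100001011011100 walk d0:H0→d1:-→d2:-→d3:-→d4:-→d5:-→d6:-→d7:-→d8:-→d9:-→d10:-→d11:-→d12:-→d13:H1→d14:-→d15:-→d16:-→d17:-→d18:-→d19:-→d20:-→d21:-→d22:-→d23:-→d24:-→d25:H2 -> H2
  lookup 107.97.110.92: bits 01101011011000010110111001 walk d0:H0→d1:-→d2:-→d3:-→d4:-→d5:-→d6:-→d7:-→d8:-→d9:-→d10:-→d11:-→d12:-→d13:H1→d14:-→d15:-→d16:-→d17:-→d18:-→d19:-→d20:-→d21:-→d22:-→d23:-→d24:-→d25:H2→d26:H1 -> H1
  + 160.0.0.0/3 (H1) depth=3
  lookup 147.52.83.0: bits 1001001100110100010100110000 walk d0:H0→d1:-→d2:-→d3:-→d4:-→d5:-→d6:-→d7:-→d8:-→d9:-→d10:-→d11:-→d12:-→d13:-→d14:-→d15:-→d16:-→d17:-→d18:-→d19:-→d20:-→d21:-→d22:-→d23:-→d24:-→d25:-→d26:-→d27:-→d28:H0 -> H0
  lookup 160.0.22.173: bits 101 walk d0:H0→d1:-→d2:-→d3:H1 -> H1
  lookup 107.97.110.59: bits 0110101101100001011011100 walk d0:H0→d1:-→d2:-→d3:-→d4:-→d5:-→d6:-→d7:-→d8:-→d9:-→d10:-→d11:-→d12:-→d13:H1→d14:-→d15:-→d16:-→d17:-→d18:-→d19:-→d20:-→d21:-→d22:-→d23:-→d24:-→d25:H2 -> H2
  + 107.97.110.80/28 (H1) depth=28
  + 47.146.192.0/18 (H1) depth=18
  lookup 47.146.192.226: bits 0010111110010010110 walk d0:H0→d1:-→d2:-→d3:-→d4:-→d5:-→d6:-→d7:-→d8:-→d9:-→d10:-→d11:-→d12:-→d13:-→d14:-→d15:-→d16:-→d17:-→d18:H1→d19:H2 -> H2
  lookup 47.146.192.9: bits 0010111110010010110 walk d0:H0→d1:-→d2:-→d3:-→d4:-→d5:-→d6:-→d7:-→d8:-→d9:-→d10:-→d11:-→d12:-→d13:-→d14:-→d15:-→d16:-→d17:-→d18:H1→d19:H2 -> H2

== LOOKUPS ==
["H1","H3","H3","no-route","no-route","H1","H0","H2","H1","H0","H1","H2","H2","H2"]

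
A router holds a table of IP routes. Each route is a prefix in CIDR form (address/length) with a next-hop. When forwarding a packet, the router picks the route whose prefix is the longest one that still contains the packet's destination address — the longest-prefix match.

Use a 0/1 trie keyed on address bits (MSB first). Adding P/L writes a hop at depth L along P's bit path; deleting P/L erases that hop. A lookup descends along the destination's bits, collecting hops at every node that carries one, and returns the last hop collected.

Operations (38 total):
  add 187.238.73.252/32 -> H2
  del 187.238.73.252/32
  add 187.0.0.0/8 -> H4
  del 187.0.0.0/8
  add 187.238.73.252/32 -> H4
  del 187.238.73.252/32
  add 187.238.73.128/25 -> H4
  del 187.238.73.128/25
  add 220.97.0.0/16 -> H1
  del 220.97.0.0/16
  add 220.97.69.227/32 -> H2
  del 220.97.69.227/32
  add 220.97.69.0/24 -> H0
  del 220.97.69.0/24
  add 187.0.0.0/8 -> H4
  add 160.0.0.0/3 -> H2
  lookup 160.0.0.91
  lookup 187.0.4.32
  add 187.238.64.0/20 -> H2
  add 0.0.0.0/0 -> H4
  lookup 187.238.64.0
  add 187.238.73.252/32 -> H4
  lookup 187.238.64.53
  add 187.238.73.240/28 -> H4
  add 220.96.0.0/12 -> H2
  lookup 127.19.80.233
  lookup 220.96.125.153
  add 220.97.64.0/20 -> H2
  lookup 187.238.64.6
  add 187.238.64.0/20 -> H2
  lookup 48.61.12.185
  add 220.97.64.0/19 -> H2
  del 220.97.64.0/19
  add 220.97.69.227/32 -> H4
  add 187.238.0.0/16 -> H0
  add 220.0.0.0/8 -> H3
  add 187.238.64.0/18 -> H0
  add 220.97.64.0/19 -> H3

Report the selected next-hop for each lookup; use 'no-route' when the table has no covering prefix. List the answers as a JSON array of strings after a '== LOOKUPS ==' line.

Apply in order:
  add 187.238.73.252/32 -> H2 at depth 32
  - 187.238.73.252/32 clear@32
  add 187.0.0.0/8 -> H4 at depth 8
  - 187.0.0.0/8 clear@8
  add 187.238.73.252/32 -> H4 at depth 32
  - 187.238.73.252/32 clear@32
  add 187.238.73.128/25 -> H4 at depth 25
  - 187.238.73.128/25 clear@25
  add 220.97.0.0/16 -> H1 at depth 16
  - 220.97.0.0/16 clear@16
  add 220.97.69.227/32 -> H2 at depth 32
  - 220.97.69.227/32 clear@32
  add 220.97.69.0/24 -> H0 at depth 24
  - 220.97.69.0/24 clear@24
  add 187.0.0.0/8 -> H4 at depth 8
  add 160.0.0.0/3 -> H2 at depth 3
  ? 160.0.0.91  path d0:-→d1:-→d2:-→d3:H2  best=H2
  ? 187.0.4.32  path d0:-→d1:-→d2:-→d3:H2→d4:-→d5:-→d6:-→d7:-→d8:H4  best=H4
  add 187.238.64.0/20 -> H2 at depth 20
  add 0.0.0.0/0 -> H4 at depth 0
  ? 187.238.64.0  path d0:H4→d1:-→d2:-→d3:H2→d4:-→d5:-→d6:-→d7:-→d8:H4→d9:-→d10:-→d11:-→d12:-→d13:-→d14:-→d15:-→d16:-→d17:-→d18:-→d19:-→d20:H2  best=H2
  add 187.238.73.252/32 -> H4 at depth 32
  ? 187.238.64.53  path d0:H4→d1:-→d2:-→d3:H2→d4:-→d5:-→d6:-→d7:-→d8:H4→d9:-→d10:-→d11:-→d12:-→d13:-→d14:-→d15:-→d16:-→d17:-→d18:-→d19:-→d20:H2  best=H2
  add 187.238.73.240/28 -> H4 at depth 28
  add 220.96.0.0/12 -> H2 at depth 12
  ? 127.19.80.233  path d0:H4  best=H4
  ? 220.96.125.153  path d0:H4→d1:-→d2:-→d3:-→d4:-→d5:-→d6:-→d7:-→d8:-→d9:-→d10:-→d11:-→d12:H2→d13:-→d14:-→d15:-  best=H2
  add 220.97.64.0/20 -> H2 at depth 20
  ? 187.238.64.6  path d0:H4→d1:-→d2:-→d3:H2→d4:-→d5:-→d6:-→d7:-→d8:H4→d9:-→d10:-→d11:-→d12:-→d13:-→d14:-→d15:-→d16:-→d17:-→d18:-→d19:-→d20:H2  best=H2
  add 187.238.64.0/20 -> H2 at depth 20
  ? 48.61.12.185  path d0:H4  best=H4
  add 220.97.64.0/19 -> H2 at depth 19
  - 220.97.64.0/19 clear@19
  add 220.97.69.227/32 -> H4 at depth 32
  add 187.238.0.0/16 -> H0 at depth 16
  add 220.0.0.0/8 -> H3 at depth 8
  add 187.238.64.0/18 -> H0 at depth 18
  add 220.97.64.0/19 -> H3 at depth 19

== LOOKUPS ==
["H2","H4","H2","H2","H4","H2","H2","H4"]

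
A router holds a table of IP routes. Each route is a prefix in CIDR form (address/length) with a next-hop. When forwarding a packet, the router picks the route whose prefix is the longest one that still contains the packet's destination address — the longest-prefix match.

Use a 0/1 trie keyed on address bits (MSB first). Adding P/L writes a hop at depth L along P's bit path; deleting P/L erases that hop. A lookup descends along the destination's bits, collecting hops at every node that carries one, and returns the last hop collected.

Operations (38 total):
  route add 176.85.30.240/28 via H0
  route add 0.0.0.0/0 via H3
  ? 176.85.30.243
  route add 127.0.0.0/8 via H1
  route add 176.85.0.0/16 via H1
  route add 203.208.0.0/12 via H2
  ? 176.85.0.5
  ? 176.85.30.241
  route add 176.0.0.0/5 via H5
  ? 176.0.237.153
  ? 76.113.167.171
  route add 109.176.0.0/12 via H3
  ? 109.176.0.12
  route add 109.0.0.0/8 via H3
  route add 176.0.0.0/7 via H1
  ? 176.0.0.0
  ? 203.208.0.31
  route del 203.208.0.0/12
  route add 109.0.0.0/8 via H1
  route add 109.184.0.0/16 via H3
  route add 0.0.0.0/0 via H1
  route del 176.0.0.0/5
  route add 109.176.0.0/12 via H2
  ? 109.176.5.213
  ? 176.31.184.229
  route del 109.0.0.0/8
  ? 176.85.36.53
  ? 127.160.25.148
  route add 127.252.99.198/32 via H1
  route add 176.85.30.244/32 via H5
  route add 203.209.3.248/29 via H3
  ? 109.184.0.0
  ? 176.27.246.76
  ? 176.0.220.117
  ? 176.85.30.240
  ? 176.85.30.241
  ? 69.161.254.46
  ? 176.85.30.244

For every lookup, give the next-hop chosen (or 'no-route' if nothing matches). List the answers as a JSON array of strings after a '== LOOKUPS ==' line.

Trace:
  + 176.85.30.240/28 (H0) depth=28
  + 0.0.0.0/0 (H3) depth=0
  ? 176.85.30.243  path d0:H3→d1:-→d2:-→d3:-→d4:-→d5:-→d6:-→d7:-→d8:-→d9:-→d10:-→d11:-→d12:-→d13:-→d14:-→d15:-→d16:-→d17:-→d18:-→d19:-→d20:-→d21:-→d22:-→d23:-→d24:-→d25:-→d26:-→d27:-→d28:H0  best=H0
  + 127.0.0.0/8 (H1) depth=8
  + 176.85.0.0/16 (H1) depth=16
  + 203.208.0.0/12 (H2) depth=12
  ? 176.85.0.5  path d0:H3→d1:-→d2:-→d3:-→d4:-→d5:-→d6:-→d7:-→d8:-→d9:-→d10:-→d11:-→d12:-→d13:-→d14:-→d15:-→d16:H1→d17:-→d18:-→d19:-  best=H1
  ? 176.85.30.241  path d0:H3→d1:-→d2:-→d3:-→d4:-→d5:-→d6:-→d7:-→d8:-→d9:-→d10:-→d11:-→d12:-→d13:-→d14:-→d15:-→d16:H1→d17:-→d18:-→d19:-→d20:-→d21:-→d22:-→d23:-→d24:-→d25:-→d26:-→d27:-→d28:H0  best=H0
  + 176.0.0.0/5 (H5) depth=5
  ? 176.0.237.153  path d0:H3→d1:-→d2:-→d3:-→d4:-→d5:H5→d6:-→d7:-→d8:-→d9:-  best=H5
  ? 76.113.167.171  path d0:H3→d1:-→d2:-  best=H3
  + 109.176.0.0/12 (H3) depth=12
  ? 109.176.0.12  path d0:H3→d1:-→d2:-→d3:-→d4:-→d5:-→d6:-→d7:-→d8:-→d9:-→d10:-→d11:-→d12:H3  best=H3
  + 109.0.0.0/8 (H3) depth=8
  + 176.0.0.0/7 (H1) depth=7
  ? 176.0.0.0  path d0:H3→d1:-→d2:-→d3:-→d4:-→d5:H5→d6:-→d7:H1→d8:-→d9:-  best=H1
  ? 203.208.0.31  path d0:H3→d1:-→d2:-→d3:-→d4:-→d5:-→d6:-→d7:-→d8:-→d9:-→d10:-→d11:-→d12:H2  best=H2
  del 203.208.0.0/12 (clear depth 12)
  + 109.0.0.0/8 (H1) depth=8
  + 109.184.0.0/16 (H3) depth=16
  + 0.0.0.0/0 (H1) depth=0
  del 176.0.0.0/5 (clear depth 5)
  + 109.176.0.0/12 (H2) depth=12
  ? 109.176.5.213  path d0:H1→d1:-→d2:-→d3:-→d4:-→d5:-→d6:-→d7:-→d8:H1→d9:-→d10:-→d11:-→d12:H2  best=H2
  ? 176.31.184.229  path d0:H1→d1:-→d2:-→d3:-→d4:-→d5:-→d6:-→d7:H1→d8:-→d9:-  best=H1
  del 109.0.0.0/8 (clear depth 8)
  ? 176.85.36.53  path d0:H1→d1:-→d2:-→d3:-→d4:-→d5:-→d6:-→d7:H1→d8:-→d9:-→d10:-→d11:-→d12:-→d13:-→d14:-→d15:-→d16:H1→d17:-→d18:-  best=H1
  ? 127.160.25.148  path d0:H1→d1:-→d2:-→d3:-→d4:-→d5:-→d6:-→d7:-→d8:H1  best=H1
  + 127.252.99.198/32 (H1) depth=32
  + 176.85.30.244/32 (H5) depth=32
  + 203.209.3.248/29 (H3) depth=29
  ? 109.184.0.0  path d0:H1→d1:-→d2:-→d3:-→d4:-→d5:-→d6:-→d7:-→d8:-→d9:-→d10:-→d11:-→d12:H2→d13:-→d14:-→d15:-→d16:H3  best=H3
  ? 176.27.246.76  path d0:H1→d1:-→d2:-→d3:-→d4:-→d5:-→d6:-→d7:H1→d8:-→d9:-  best=H1
  ? 176.0.220.117  path d0:H1→d1:-→d2:-→d3:-→d4:-→d5:-→d6:-→d7:H1→d8:-→d9:-  best=H1
  ? 176.85.30.240  path d0:H1→d1:-→d2:-→d3:-→d4:-→d5:-→d6:-→d7:H1→d8:-→d9:-→d10:-→d11:-→d12:-→d13:-→d14:-→d15:-→d16:H1→d17:-→d18:-→d19:-→d20:-→d21:-→d22:-→d23:-→d24:-→d25:-→d26:-→d27:-→d28:H0→d29:-  best=H0
  ? 176.85.30.241  path d0:H1→d1:-→d2:-→d3:-→d4:-→d5:-→d6:-→d7:H1→d8:-→d9:-→d10:-→d11:-→d12:-→d13:-→d14:-→d15:-→d16:H1→d17:-→d18:-→d19:-→d20:-→d21:-→d22:-→d23:-→d24:-→d25:-→d26:-→d27:-→d28:H0→d29:-  best=H0
  ? 69.161.254.46  path d0:H1→d1:-→d2:-  best=H1
  ? 176.85.30.244  path d0:H1→d1:-→d2:-→d3:-→d4:-→d5:-→d6:-→d7:H1→d8:-→d9:-→d10:-→d11:-→d12:-→d13:-→d14:-→d15:-→d16:H1→d17:-→d18:-→d19:-→d20:-→d21:-→d22:-→d23:-→d24:-→d25:-→d26:-→d27:-→d28:H0→d29:-→d30:-→d31:-→d32:H5  best=H5

== LOOKUPS ==
["H0","H1","H0","H5","H3","H3","H1","H2","H2","H1","H1","H1","H3","H1","H1","H0","H0","H1","H5"]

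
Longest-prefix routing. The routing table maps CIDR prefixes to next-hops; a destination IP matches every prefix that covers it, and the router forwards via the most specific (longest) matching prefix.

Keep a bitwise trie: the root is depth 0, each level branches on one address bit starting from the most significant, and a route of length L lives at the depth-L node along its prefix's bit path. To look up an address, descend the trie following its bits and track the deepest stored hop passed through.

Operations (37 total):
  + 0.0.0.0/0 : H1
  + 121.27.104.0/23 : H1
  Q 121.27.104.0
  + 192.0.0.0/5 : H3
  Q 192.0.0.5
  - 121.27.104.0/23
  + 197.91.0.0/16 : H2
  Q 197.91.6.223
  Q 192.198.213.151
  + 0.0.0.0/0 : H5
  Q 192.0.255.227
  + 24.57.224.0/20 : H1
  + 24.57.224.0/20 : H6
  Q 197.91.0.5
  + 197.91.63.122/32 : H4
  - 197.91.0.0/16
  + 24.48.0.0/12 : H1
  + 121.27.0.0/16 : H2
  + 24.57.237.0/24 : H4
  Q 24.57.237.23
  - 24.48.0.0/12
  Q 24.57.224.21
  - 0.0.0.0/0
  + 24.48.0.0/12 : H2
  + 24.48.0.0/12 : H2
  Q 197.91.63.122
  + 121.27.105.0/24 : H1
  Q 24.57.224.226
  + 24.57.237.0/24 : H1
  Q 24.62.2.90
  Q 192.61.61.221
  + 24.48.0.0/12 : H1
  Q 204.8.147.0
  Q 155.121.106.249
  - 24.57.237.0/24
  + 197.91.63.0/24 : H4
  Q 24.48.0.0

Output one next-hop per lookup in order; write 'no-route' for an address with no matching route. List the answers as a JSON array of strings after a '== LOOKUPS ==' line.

Trace:
  add 0.0.0.0/0 -> H1 at depth 0
  add 121.27.104.0/23 -> H1 at depth 23
  lookup 121.27.104.0: bits 01111001000110110110100 walk d0:H1→d1:-→d2:-→d3:-→d4:-→d5:-→d6:-→d7:-→d8:-→d9:-→d10:-→d11:-→d12:-→d13:-→d14:-→d15:-→d16:-→d17:-→d18:-→d19:-→d20:-→d21:-→d22:-→d23:H1 -> H1
  add 192.0.0.0/5 -> H3 at depth 5
  lookup 192.0.0.5: bits 11000 walk d0:H1→d1:-→d2:-→d3:-→d4:-→d5:H3 -> H3
  - 121.27.104.0/23 clear@23
  add 197.91.0.0/16 -> H2 at depth 16
  lookup 197.91.6.223: bits 1100010101011011 walk d0:H1→d1:-→d2:-→d3:-→d4:-→d5:H3→d6:-→d7:-→d8:-→d9:-→d10:-→d11:-→d12:-→d13:-→d14:-→d15:-→d16:H2 -> H2
  lookup 192.198.213.151: bits 11000 walk d0:H1→d1:-→d2:-→d3:-→d4:-→d5:H3 -> H3
  add 0.0.0.0/0 -> H5 at depth 0
  lookup 192.0.255.227: bits 11000 walk d0:H5→d1:-→d2:-→d3:-→d4:-→d5:H3 -> H3
  add 24.57.224.0/20 -> H1 at depth 20
  add 24.57.224.0/20 -> H6 at depth 20
  lookup 197.91.0.5: bits 1100010101011011 walk d0:H5→d1:-→d2:-→d3:-→d4:-→d5:H3→d6:-→d7:-→d8:-→d9:-→d10:-→d11:-→d12:-→d13:-→d14:-→d15:-→d16:H2 -> H2
  add 197.91.63.122/32 -> H4 at depth 32
  - 197.91.0.0/16 clear@16
  add 24.48.0.0/12 -> H1 at depth 12
  add 121.27.0.0/16 -> H2 at depth 16
  add 24.57.237.0/24 -> H4 at depth 24
  lookup 24.57.237.23: bits 000110000011100111101101 walk d0:H5→d1:-→d2:-→d3:-→d4:-→d5:-→d6:-→d7:-→d8:-→d9:-→d10:-→d11:-→d12:H1→d13:-→d14:-→d15:-→d16:-→d17:-→d18:-→d19:-→d20:H6→d21:-→d22:-→d23:-→d24:H4 -> H4
  - 24.48.0.0/12 clear@12
  lookup 24.57.224.21: bits 00011000001110011110 walk d0:H5→d1:-→d2:-→d3:-→d4:-→d5:-→d6:-→d7:-→d8:-→d9:-→d10:-→d11:-→d12:-→d13:-→d14:-→d15:-→d16:-→d17:-→d18:-→d19:-→d20:H6 -> H6
  - 0.0.0.0/0 clear@0
  add 24.48.0.0/12 -> H2 at depth 12
  add 24.48.0.0/12 -> H2 at depth 12
  lookup 197.91.63.122: bits 11000101010110110011111101111010 walk d0:-→d1:-→d2:-→d3:-→d4:-→d5:H3→d6:-→d7:-→d8:-→d9:-→d10:-→d11:-→d12:-→d13:-→d14:-→d15:-→d16:-→d17:-→d18:-→d19:-→d20:-→d21:-→d22:-→d23:-→d24:-→d25:-→d26:-→d27:-→d28:-→d29:-→d30:-→d31:-→d32:H4 -> H4
  add 121.27.105.0/24 -> H1 at depth 24
  lookup 24.57.224.226: bits 00011000001110011110 walk d0:-→d1:-→d2:-→d3:-→d4:-→d5:-→d6:-→d7:-→d8:-→d9:-→d10:-→d11:-→d12:H2→d13:-→d14:-→d15:-→d16:-→d17:-→d18:-→d19:-→d20:H6 -> H6
  add 24.57.237.0/24 -> H1 at depth 24
  lookup 24.62.2.90: bits 0001100000111 walk d0:-→d1:-→d2:-→d3:-→d4:-→d5:-→d6:-→d7:-→d8:-→d9:-→d10:-→d11:-→d12:H2→d13:- -> H2
  lookup 192.61.61.221: bits 11000 walk d0:-→d1:-→d2:-→d3:-→d4:-→d5:H3 -> H3
  add 24.48.0.0/12 -> H1 at depth 12
  lookup 204.8.147.0: bits 1100 walk d0:-→d1:-→d2:-→d3:-→d4:- -> no-route
  lookup 155.121.106.249: bits 1 walk d0:-→d1:- -> no-route
  - 24.57.237.0/24 clear@24
  add 197.91.63.0/24 -> H4 at depth 24
  lookup 24.48.0.0: bits 000110000011 walk d0:-→d1:-→d2:-→d3:-→d4:-→d5:-→d6:-→d7:-→d8:-→d9:-→d10:-→d11:-→d12:H1 -> H1

== LOOKUPS ==
["H1","H3","H2","H3","H3","H2","H4","H6","H4","H6","H2","H3","no-route","no-route","H1"]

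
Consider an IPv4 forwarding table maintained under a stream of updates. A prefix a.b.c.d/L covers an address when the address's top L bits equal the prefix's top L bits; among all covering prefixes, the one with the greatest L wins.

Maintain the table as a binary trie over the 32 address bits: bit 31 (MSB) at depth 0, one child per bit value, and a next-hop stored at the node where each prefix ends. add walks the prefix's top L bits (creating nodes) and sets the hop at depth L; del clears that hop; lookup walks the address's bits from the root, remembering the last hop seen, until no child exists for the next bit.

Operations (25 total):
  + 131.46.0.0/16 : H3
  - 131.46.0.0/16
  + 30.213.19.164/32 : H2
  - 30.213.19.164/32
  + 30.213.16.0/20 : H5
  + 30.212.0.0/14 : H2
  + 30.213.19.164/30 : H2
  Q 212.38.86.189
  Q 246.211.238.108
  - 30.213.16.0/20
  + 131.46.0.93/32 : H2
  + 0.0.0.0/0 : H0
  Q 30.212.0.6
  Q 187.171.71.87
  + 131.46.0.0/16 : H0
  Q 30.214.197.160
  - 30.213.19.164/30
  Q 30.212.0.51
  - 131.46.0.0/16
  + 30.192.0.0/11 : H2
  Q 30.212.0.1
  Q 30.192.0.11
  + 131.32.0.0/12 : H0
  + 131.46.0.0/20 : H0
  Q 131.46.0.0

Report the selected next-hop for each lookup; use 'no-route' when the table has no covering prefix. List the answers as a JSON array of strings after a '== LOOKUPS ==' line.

Apply in order:
  + 131.46.0.0/16 (H3) depth=16
  del 131.46.0.0/16 (clear depth 16)
  + 30.213.19.164/32 (H2) depth=32
  del 30.213.19.164/32 (clear depth 32)
  + 30.213.16.0/20 (H5) depth=20
  + 30.212.0.0/14 (H2) depth=14
  + 30.213.19.164/30 (H2) depth=30
  ? 212.38.86.189  path d0:-→d1:-  best=no-route
  ? 246.211.238.108  path d0:-→d1:-  best=no-route
  del 30.213.16.0/20 (clear depth 20)
  + 131.46.0.93/32 (H2) depth=32
  + 0.0.0.0/0 (H0) depth=0
  ? 30.212.0.6  path d0:H0→d1:-→d2:-→d3:-→d4:-→d5:-→d6:-→d7:-→d8:-→d9:-→d10:-→d11:-→d12:-→d13:-→d14:H2→d15:-  best=H2
  ? 187.171.71.87  path d0:H0→d1:-→d2:-  best=H0
  + 131.46.0.0/16 (H0) depth=16
  ? 30.214.197.160  path d0:H0→d1:-→d2:-→d3:-→d4:-→d5:-→d6:-→d7:-→d8:-→d9:-→d10:-→d11:-→d12:-→d13:-→d14:H2  best=H2
  del 30.213.19.164/30 (clear depth 30)
  ? 30.212.0.51  path d0:H0→d1:-→d2:-→d3:-→d4:-→d5:-→d6:-→d7:-→d8:-→d9:-→d10:-→d11:-→d12:-→d13:-→d14:H2→d15:-  best=H2
  del 131.46.0.0/16 (clear depth 16)
  + 30.192.0.0/11 (H2) depth=11
  ? 30.212.0.1  path d0:H0→d1:-→d2:-→d3:-→d4:-→d5:-→d6:-→d7:-→d8:-→d9:-→d10:-→d11:H2→d12:-→d13:-→d14:H2→d15:-  best=H2
  ? 30.192.0.11  path d0:H0→d1:-→d2:-→d3:-→d4:-→d5:-→d6:-→d7:-→d8:-→d9:-→d10:-→d11:H2  best=H2
  + 131.32.0.0/12 (H0) depth=12
  + 131.46.0.0/20 (H0) depth=20
  ? 131.46.0.0  path d0:H0→d1:-→d2:-→d3:-→d4:-→d5:-→d6:-→d7:-→d8:-→d9:-→d10:-→d11:-→d12:H0→d13:-→d14:-→d15:-→d16:-→d17:-→d18:-→d19:-→d20:H0→d21:-→d22:-→d23:-→d24:-→d25:-  best=H0

== LOOKUPS ==
["no-route","no-route","H2","H0","H2","H2","H2","H2","H0"]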